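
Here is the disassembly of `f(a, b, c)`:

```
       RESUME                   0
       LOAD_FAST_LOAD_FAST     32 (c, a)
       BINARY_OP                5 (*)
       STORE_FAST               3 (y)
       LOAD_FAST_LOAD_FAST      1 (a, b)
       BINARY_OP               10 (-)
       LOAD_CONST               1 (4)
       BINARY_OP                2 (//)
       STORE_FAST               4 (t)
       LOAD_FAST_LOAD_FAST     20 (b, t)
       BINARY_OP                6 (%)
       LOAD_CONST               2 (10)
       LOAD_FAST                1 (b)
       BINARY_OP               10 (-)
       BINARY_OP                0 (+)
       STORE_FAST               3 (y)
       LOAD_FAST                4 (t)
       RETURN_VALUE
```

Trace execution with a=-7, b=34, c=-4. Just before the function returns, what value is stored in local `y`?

-34

LOAD_FAST_LOAD_FAST c,a → push -4,-7. Stack: [-4, -7]
BINARY_OP * → -4 * -7 = 28. Stack: [28]
STORE_FAST y → y=28. Stack: []
LOAD_FAST_LOAD_FAST a,b → push -7,34. Stack: [-7, 34]
BINARY_OP - → -7 - 34 = -41. Stack: [-41]
LOAD_CONST → push 4. Stack: [-41, 4]
BINARY_OP // → -41 // 4 = -11. Stack: [-11]
STORE_FAST t → t=-11. Stack: []
LOAD_FAST_LOAD_FAST b,t → push 34,-11. Stack: [34, -11]
BINARY_OP % → 34 % -11 = -10. Stack: [-10]
LOAD_CONST → push 10. Stack: [-10, 10]
LOAD_FAST b → push 34. Stack: [-10, 10, 34]
BINARY_OP - → 10 - 34 = -24. Stack: [-10, -24]
BINARY_OP + → -10 + -24 = -34. Stack: [-34]
STORE_FAST y → y=-34. Stack: []
LOAD_FAST t → push -11. Stack: [-11]
RETURN_VALUE → return -11.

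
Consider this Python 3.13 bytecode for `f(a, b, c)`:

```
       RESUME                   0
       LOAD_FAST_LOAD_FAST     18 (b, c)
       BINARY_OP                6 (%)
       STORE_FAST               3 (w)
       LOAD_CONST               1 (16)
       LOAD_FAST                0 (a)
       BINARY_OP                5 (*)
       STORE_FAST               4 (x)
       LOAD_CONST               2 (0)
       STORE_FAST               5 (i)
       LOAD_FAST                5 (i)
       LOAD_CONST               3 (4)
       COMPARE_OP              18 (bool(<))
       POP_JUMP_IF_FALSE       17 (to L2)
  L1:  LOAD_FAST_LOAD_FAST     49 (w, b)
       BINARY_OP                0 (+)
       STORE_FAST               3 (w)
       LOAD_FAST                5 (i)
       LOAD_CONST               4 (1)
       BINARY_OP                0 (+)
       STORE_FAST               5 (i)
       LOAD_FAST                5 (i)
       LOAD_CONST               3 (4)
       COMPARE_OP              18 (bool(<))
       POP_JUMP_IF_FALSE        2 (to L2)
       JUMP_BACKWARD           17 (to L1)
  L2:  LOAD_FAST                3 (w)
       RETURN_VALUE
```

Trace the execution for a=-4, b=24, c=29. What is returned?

120

LOAD_FAST_LOAD_FAST b,c → push 24,29. Stack: [24, 29]
BINARY_OP % → 24 % 29 = 24. Stack: [24]
STORE_FAST w → w=24. Stack: []
LOAD_CONST → push 16. Stack: [16]
LOAD_FAST a → push -4. Stack: [16, -4]
BINARY_OP * → 16 * -4 = -64. Stack: [-64]
STORE_FAST x → x=-64. Stack: []
LOAD_CONST → push 0. Stack: [0]
STORE_FAST i → i=0. Stack: []
LOAD_FAST i → push 0. Stack: [0]
LOAD_CONST → push 4. Stack: [0, 4]
COMPARE_OP bool(<) → 0 vs 4 = True. Stack: [True]
POP_JUMP_IF_FALSE → pop True; no jump. Stack: []
LOAD_FAST_LOAD_FAST w,b → push 24,24. Stack: [24, 24]
BINARY_OP + → 24 + 24 = 48. Stack: [48]
STORE_FAST w → w=48. Stack: []
LOAD_FAST i → push 0. Stack: [0]
LOAD_CONST → push 1. Stack: [0, 1]
BINARY_OP + → 0 + 1 = 1. Stack: [1]
STORE_FAST i → i=1. Stack: []
LOAD_FAST i → push 1. Stack: [1]
LOAD_CONST → push 4. Stack: [1, 4]
COMPARE_OP bool(<) → 1 vs 4 = True. Stack: [True]
POP_JUMP_IF_FALSE → pop True; no jump. Stack: []
LOAD_FAST_LOAD_FAST w,b → push 48,24. Stack: [48, 24]
BINARY_OP + → 48 + 24 = 72. Stack: [72]
STORE_FAST w → w=72. Stack: []
LOAD_FAST i → push 1. Stack: [1]
LOAD_CONST → push 1. Stack: [1, 1]
BINARY_OP + → 1 + 1 = 2. Stack: [2]
STORE_FAST i → i=2. Stack: []
LOAD_FAST i → push 2. Stack: [2]
LOAD_CONST → push 4. Stack: [2, 4]
COMPARE_OP bool(<) → 2 vs 4 = True. Stack: [True]
POP_JUMP_IF_FALSE → pop True; no jump. Stack: []
LOAD_FAST_LOAD_FAST w,b → push 72,24. Stack: [72, 24]
BINARY_OP + → 72 + 24 = 96. Stack: [96]
STORE_FAST w → w=96. Stack: []
LOAD_FAST i → push 2. Stack: [2]
LOAD_CONST → push 1. Stack: [2, 1]
BINARY_OP + → 2 + 1 = 3. Stack: [3]
STORE_FAST i → i=3. Stack: []
LOAD_FAST i → push 3. Stack: [3]
LOAD_CONST → push 4. Stack: [3, 4]
COMPARE_OP bool(<) → 3 vs 4 = True. Stack: [True]
POP_JUMP_IF_FALSE → pop True; no jump. Stack: []
LOAD_FAST_LOAD_FAST w,b → push 96,24. Stack: [96, 24]
BINARY_OP + → 96 + 24 = 120. Stack: [120]
STORE_FAST w → w=120. Stack: []
LOAD_FAST i → push 3. Stack: [3]
LOAD_CONST → push 1. Stack: [3, 1]
BINARY_OP + → 3 + 1 = 4. Stack: [4]
STORE_FAST i → i=4. Stack: []
LOAD_FAST i → push 4. Stack: [4]
LOAD_CONST → push 4. Stack: [4, 4]
COMPARE_OP bool(<) → 4 vs 4 = False. Stack: [False]
POP_JUMP_IF_FALSE → pop False; jump. Stack: []
LOAD_FAST w → push 120. Stack: [120]
RETURN_VALUE → return 120.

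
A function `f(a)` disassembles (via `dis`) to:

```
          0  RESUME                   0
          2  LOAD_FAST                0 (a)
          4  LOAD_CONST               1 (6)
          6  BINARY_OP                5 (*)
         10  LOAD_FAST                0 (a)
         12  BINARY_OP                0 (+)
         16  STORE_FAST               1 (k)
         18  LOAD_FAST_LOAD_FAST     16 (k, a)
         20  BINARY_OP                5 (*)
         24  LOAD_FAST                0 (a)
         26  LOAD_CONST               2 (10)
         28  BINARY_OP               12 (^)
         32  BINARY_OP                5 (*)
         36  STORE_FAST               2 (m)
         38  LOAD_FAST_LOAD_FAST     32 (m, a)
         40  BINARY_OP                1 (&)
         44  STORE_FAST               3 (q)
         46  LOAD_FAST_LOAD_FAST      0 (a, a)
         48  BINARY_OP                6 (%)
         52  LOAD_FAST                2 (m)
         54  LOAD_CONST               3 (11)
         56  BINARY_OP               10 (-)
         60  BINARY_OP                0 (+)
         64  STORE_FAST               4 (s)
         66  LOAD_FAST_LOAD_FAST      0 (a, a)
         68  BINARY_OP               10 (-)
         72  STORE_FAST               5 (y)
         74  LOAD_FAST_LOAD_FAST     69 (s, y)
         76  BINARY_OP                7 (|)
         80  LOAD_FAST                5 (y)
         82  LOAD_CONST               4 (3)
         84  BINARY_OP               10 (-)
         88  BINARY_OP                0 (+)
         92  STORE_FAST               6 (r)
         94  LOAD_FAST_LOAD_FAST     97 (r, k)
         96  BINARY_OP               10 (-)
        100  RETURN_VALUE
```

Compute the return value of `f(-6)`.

-4004

LOAD_FAST a → push -6. Stack: [-6]
LOAD_CONST → push 6. Stack: [-6, 6]
BINARY_OP * → -6 * 6 = -36. Stack: [-36]
LOAD_FAST a → push -6. Stack: [-36, -6]
BINARY_OP + → -36 + -6 = -42. Stack: [-42]
STORE_FAST k → k=-42. Stack: []
LOAD_FAST_LOAD_FAST k,a → push -42,-6. Stack: [-42, -6]
BINARY_OP * → -42 * -6 = 252. Stack: [252]
LOAD_FAST a → push -6. Stack: [252, -6]
LOAD_CONST → push 10. Stack: [252, -6, 10]
BINARY_OP ^ → -6 ^ 10 = -16. Stack: [252, -16]
BINARY_OP * → 252 * -16 = -4032. Stack: [-4032]
STORE_FAST m → m=-4032. Stack: []
LOAD_FAST_LOAD_FAST m,a → push -4032,-6. Stack: [-4032, -6]
BINARY_OP & → -4032 & -6 = -4032. Stack: [-4032]
STORE_FAST q → q=-4032. Stack: []
LOAD_FAST_LOAD_FAST a,a → push -6,-6. Stack: [-6, -6]
BINARY_OP % → -6 % -6 = 0. Stack: [0]
LOAD_FAST m → push -4032. Stack: [0, -4032]
LOAD_CONST → push 11. Stack: [0, -4032, 11]
BINARY_OP - → -4032 - 11 = -4043. Stack: [0, -4043]
BINARY_OP + → 0 + -4043 = -4043. Stack: [-4043]
STORE_FAST s → s=-4043. Stack: []
LOAD_FAST_LOAD_FAST a,a → push -6,-6. Stack: [-6, -6]
BINARY_OP - → -6 - -6 = 0. Stack: [0]
STORE_FAST y → y=0. Stack: []
LOAD_FAST_LOAD_FAST s,y → push -4043,0. Stack: [-4043, 0]
BINARY_OP | → -4043 | 0 = -4043. Stack: [-4043]
LOAD_FAST y → push 0. Stack: [-4043, 0]
LOAD_CONST → push 3. Stack: [-4043, 0, 3]
BINARY_OP - → 0 - 3 = -3. Stack: [-4043, -3]
BINARY_OP + → -4043 + -3 = -4046. Stack: [-4046]
STORE_FAST r → r=-4046. Stack: []
LOAD_FAST_LOAD_FAST r,k → push -4046,-42. Stack: [-4046, -42]
BINARY_OP - → -4046 - -42 = -4004. Stack: [-4004]
RETURN_VALUE → return -4004.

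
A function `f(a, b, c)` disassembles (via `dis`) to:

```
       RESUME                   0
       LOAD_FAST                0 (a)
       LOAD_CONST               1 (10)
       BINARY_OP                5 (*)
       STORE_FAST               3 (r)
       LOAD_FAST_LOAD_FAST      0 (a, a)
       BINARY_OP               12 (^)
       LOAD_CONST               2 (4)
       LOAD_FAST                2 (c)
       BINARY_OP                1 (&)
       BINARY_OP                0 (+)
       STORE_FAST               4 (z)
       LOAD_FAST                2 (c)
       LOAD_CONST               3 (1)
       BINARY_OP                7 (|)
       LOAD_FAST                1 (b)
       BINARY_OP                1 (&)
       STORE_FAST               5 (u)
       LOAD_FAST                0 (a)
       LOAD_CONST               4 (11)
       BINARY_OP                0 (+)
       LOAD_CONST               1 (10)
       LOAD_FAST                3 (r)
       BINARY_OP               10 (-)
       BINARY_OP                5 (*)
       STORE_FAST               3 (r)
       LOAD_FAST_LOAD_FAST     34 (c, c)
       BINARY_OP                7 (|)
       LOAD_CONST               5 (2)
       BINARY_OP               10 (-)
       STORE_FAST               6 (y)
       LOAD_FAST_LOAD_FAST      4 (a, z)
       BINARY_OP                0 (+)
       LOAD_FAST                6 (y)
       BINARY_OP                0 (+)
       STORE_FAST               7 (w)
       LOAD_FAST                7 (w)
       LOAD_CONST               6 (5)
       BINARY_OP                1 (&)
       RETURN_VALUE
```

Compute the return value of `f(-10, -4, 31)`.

5

LOAD_FAST a → push -10. Stack: [-10]
LOAD_CONST → push 10. Stack: [-10, 10]
BINARY_OP * → -10 * 10 = -100. Stack: [-100]
STORE_FAST r → r=-100. Stack: []
LOAD_FAST_LOAD_FAST a,a → push -10,-10. Stack: [-10, -10]
BINARY_OP ^ → -10 ^ -10 = 0. Stack: [0]
LOAD_CONST → push 4. Stack: [0, 4]
LOAD_FAST c → push 31. Stack: [0, 4, 31]
BINARY_OP & → 4 & 31 = 4. Stack: [0, 4]
BINARY_OP + → 0 + 4 = 4. Stack: [4]
STORE_FAST z → z=4. Stack: []
LOAD_FAST c → push 31. Stack: [31]
LOAD_CONST → push 1. Stack: [31, 1]
BINARY_OP | → 31 | 1 = 31. Stack: [31]
LOAD_FAST b → push -4. Stack: [31, -4]
BINARY_OP & → 31 & -4 = 28. Stack: [28]
STORE_FAST u → u=28. Stack: []
LOAD_FAST a → push -10. Stack: [-10]
LOAD_CONST → push 11. Stack: [-10, 11]
BINARY_OP + → -10 + 11 = 1. Stack: [1]
LOAD_CONST → push 10. Stack: [1, 10]
LOAD_FAST r → push -100. Stack: [1, 10, -100]
BINARY_OP - → 10 - -100 = 110. Stack: [1, 110]
BINARY_OP * → 1 * 110 = 110. Stack: [110]
STORE_FAST r → r=110. Stack: []
LOAD_FAST_LOAD_FAST c,c → push 31,31. Stack: [31, 31]
BINARY_OP | → 31 | 31 = 31. Stack: [31]
LOAD_CONST → push 2. Stack: [31, 2]
BINARY_OP - → 31 - 2 = 29. Stack: [29]
STORE_FAST y → y=29. Stack: []
LOAD_FAST_LOAD_FAST a,z → push -10,4. Stack: [-10, 4]
BINARY_OP + → -10 + 4 = -6. Stack: [-6]
LOAD_FAST y → push 29. Stack: [-6, 29]
BINARY_OP + → -6 + 29 = 23. Stack: [23]
STORE_FAST w → w=23. Stack: []
LOAD_FAST w → push 23. Stack: [23]
LOAD_CONST → push 5. Stack: [23, 5]
BINARY_OP & → 23 & 5 = 5. Stack: [5]
RETURN_VALUE → return 5.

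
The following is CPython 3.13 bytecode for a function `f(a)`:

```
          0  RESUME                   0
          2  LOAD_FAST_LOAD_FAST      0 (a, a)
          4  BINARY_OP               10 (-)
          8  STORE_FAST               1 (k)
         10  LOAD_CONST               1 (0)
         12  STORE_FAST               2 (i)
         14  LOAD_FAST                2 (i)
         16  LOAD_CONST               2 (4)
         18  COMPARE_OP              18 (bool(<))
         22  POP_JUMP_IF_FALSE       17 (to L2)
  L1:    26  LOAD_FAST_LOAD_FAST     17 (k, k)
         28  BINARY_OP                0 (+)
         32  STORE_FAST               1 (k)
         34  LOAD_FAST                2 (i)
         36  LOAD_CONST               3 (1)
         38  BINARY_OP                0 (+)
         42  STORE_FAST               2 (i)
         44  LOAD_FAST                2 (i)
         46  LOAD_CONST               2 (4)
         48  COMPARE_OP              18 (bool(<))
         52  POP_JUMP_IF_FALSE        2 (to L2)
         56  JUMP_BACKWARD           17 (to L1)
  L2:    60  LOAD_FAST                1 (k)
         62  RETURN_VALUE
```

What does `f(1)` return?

0

LOAD_FAST_LOAD_FAST a,a → push 1,1. Stack: [1, 1]
BINARY_OP - → 1 - 1 = 0. Stack: [0]
STORE_FAST k → k=0. Stack: []
LOAD_CONST → push 0. Stack: [0]
STORE_FAST i → i=0. Stack: []
LOAD_FAST i → push 0. Stack: [0]
LOAD_CONST → push 4. Stack: [0, 4]
COMPARE_OP bool(<) → 0 vs 4 = True. Stack: [True]
POP_JUMP_IF_FALSE → pop True; no jump. Stack: []
LOAD_FAST_LOAD_FAST k,k → push 0,0. Stack: [0, 0]
BINARY_OP + → 0 + 0 = 0. Stack: [0]
STORE_FAST k → k=0. Stack: []
LOAD_FAST i → push 0. Stack: [0]
LOAD_CONST → push 1. Stack: [0, 1]
BINARY_OP + → 0 + 1 = 1. Stack: [1]
STORE_FAST i → i=1. Stack: []
LOAD_FAST i → push 1. Stack: [1]
LOAD_CONST → push 4. Stack: [1, 4]
COMPARE_OP bool(<) → 1 vs 4 = True. Stack: [True]
POP_JUMP_IF_FALSE → pop True; no jump. Stack: []
LOAD_FAST_LOAD_FAST k,k → push 0,0. Stack: [0, 0]
BINARY_OP + → 0 + 0 = 0. Stack: [0]
STORE_FAST k → k=0. Stack: []
LOAD_FAST i → push 1. Stack: [1]
LOAD_CONST → push 1. Stack: [1, 1]
BINARY_OP + → 1 + 1 = 2. Stack: [2]
STORE_FAST i → i=2. Stack: []
LOAD_FAST i → push 2. Stack: [2]
LOAD_CONST → push 4. Stack: [2, 4]
COMPARE_OP bool(<) → 2 vs 4 = True. Stack: [True]
POP_JUMP_IF_FALSE → pop True; no jump. Stack: []
LOAD_FAST_LOAD_FAST k,k → push 0,0. Stack: [0, 0]
BINARY_OP + → 0 + 0 = 0. Stack: [0]
STORE_FAST k → k=0. Stack: []
LOAD_FAST i → push 2. Stack: [2]
LOAD_CONST → push 1. Stack: [2, 1]
BINARY_OP + → 2 + 1 = 3. Stack: [3]
STORE_FAST i → i=3. Stack: []
LOAD_FAST i → push 3. Stack: [3]
LOAD_CONST → push 4. Stack: [3, 4]
COMPARE_OP bool(<) → 3 vs 4 = True. Stack: [True]
POP_JUMP_IF_FALSE → pop True; no jump. Stack: []
LOAD_FAST_LOAD_FAST k,k → push 0,0. Stack: [0, 0]
BINARY_OP + → 0 + 0 = 0. Stack: [0]
STORE_FAST k → k=0. Stack: []
LOAD_FAST i → push 3. Stack: [3]
LOAD_CONST → push 1. Stack: [3, 1]
BINARY_OP + → 3 + 1 = 4. Stack: [4]
STORE_FAST i → i=4. Stack: []
LOAD_FAST i → push 4. Stack: [4]
LOAD_CONST → push 4. Stack: [4, 4]
COMPARE_OP bool(<) → 4 vs 4 = False. Stack: [False]
POP_JUMP_IF_FALSE → pop False; jump. Stack: []
LOAD_FAST k → push 0. Stack: [0]
RETURN_VALUE → return 0.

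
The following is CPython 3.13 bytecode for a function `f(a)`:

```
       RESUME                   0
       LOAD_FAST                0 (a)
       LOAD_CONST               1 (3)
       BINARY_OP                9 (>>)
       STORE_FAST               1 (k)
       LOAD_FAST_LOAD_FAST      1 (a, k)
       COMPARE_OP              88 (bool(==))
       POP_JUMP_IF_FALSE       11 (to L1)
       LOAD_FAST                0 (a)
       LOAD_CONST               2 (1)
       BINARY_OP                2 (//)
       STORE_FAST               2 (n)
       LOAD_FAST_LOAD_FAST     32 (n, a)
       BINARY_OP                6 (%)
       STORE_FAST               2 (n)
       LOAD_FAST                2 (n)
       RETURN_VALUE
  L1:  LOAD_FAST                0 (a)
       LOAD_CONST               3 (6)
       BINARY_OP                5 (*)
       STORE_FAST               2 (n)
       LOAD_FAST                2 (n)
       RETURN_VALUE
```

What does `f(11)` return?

66

LOAD_FAST a → push 11. Stack: [11]
LOAD_CONST → push 3. Stack: [11, 3]
BINARY_OP >> → 11 >> 3 = 1. Stack: [1]
STORE_FAST k → k=1. Stack: []
LOAD_FAST_LOAD_FAST a,k → push 11,1. Stack: [11, 1]
COMPARE_OP bool(==) → 11 vs 1 = False. Stack: [False]
POP_JUMP_IF_FALSE → pop False; jump. Stack: []
LOAD_FAST a → push 11. Stack: [11]
LOAD_CONST → push 6. Stack: [11, 6]
BINARY_OP * → 11 * 6 = 66. Stack: [66]
STORE_FAST n → n=66. Stack: []
LOAD_FAST n → push 66. Stack: [66]
RETURN_VALUE → return 66.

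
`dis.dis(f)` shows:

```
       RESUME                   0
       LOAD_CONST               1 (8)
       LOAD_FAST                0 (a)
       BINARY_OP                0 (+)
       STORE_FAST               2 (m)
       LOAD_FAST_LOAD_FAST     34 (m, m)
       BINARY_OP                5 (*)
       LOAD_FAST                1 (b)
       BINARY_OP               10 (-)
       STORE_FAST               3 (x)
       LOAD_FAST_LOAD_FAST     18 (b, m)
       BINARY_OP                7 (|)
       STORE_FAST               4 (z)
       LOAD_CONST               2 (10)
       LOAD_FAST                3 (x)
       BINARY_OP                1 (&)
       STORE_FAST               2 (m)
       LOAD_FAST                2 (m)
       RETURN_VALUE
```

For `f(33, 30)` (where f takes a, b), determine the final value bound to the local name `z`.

63

LOAD_CONST → push 8. Stack: [8]
LOAD_FAST a → push 33. Stack: [8, 33]
BINARY_OP + → 8 + 33 = 41. Stack: [41]
STORE_FAST m → m=41. Stack: []
LOAD_FAST_LOAD_FAST m,m → push 41,41. Stack: [41, 41]
BINARY_OP * → 41 * 41 = 1681. Stack: [1681]
LOAD_FAST b → push 30. Stack: [1681, 30]
BINARY_OP - → 1681 - 30 = 1651. Stack: [1651]
STORE_FAST x → x=1651. Stack: []
LOAD_FAST_LOAD_FAST b,m → push 30,41. Stack: [30, 41]
BINARY_OP | → 30 | 41 = 63. Stack: [63]
STORE_FAST z → z=63. Stack: []
LOAD_CONST → push 10. Stack: [10]
LOAD_FAST x → push 1651. Stack: [10, 1651]
BINARY_OP & → 10 & 1651 = 2. Stack: [2]
STORE_FAST m → m=2. Stack: []
LOAD_FAST m → push 2. Stack: [2]
RETURN_VALUE → return 2.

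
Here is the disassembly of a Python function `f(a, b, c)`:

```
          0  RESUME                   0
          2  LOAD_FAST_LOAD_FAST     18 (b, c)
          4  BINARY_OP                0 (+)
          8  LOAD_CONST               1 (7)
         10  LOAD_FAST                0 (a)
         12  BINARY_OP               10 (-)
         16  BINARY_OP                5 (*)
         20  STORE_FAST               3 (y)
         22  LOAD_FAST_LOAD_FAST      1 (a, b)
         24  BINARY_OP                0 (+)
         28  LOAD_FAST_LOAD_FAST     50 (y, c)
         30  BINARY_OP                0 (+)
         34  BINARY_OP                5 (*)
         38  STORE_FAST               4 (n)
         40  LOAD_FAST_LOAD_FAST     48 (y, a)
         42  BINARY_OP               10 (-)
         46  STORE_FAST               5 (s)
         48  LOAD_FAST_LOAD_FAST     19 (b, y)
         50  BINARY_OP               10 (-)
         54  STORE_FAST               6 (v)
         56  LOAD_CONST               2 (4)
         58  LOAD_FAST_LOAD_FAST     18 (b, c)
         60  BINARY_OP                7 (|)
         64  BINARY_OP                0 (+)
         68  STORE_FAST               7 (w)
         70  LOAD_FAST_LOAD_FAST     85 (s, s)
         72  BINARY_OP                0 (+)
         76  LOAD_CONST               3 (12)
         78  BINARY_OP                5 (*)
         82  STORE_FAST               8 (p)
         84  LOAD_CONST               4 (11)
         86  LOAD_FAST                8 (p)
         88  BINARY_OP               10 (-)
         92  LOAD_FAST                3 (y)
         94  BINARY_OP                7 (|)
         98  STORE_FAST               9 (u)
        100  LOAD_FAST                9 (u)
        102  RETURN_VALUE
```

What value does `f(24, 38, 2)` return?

LOAD_FAST_LOAD_FAST b,c → push 38,2. Stack: [38, 2]
BINARY_OP + → 38 + 2 = 40. Stack: [40]
LOAD_CONST → push 7. Stack: [40, 7]
LOAD_FAST a → push 24. Stack: [40, 7, 24]
BINARY_OP - → 7 - 24 = -17. Stack: [40, -17]
BINARY_OP * → 40 * -17 = -680. Stack: [-680]
STORE_FAST y → y=-680. Stack: []
LOAD_FAST_LOAD_FAST a,b → push 24,38. Stack: [24, 38]
BINARY_OP + → 24 + 38 = 62. Stack: [62]
LOAD_FAST_LOAD_FAST y,c → push -680,2. Stack: [62, -680, 2]
BINARY_OP + → -680 + 2 = -678. Stack: [62, -678]
BINARY_OP * → 62 * -678 = -42036. Stack: [-42036]
STORE_FAST n → n=-42036. Stack: []
LOAD_FAST_LOAD_FAST y,a → push -680,24. Stack: [-680, 24]
BINARY_OP - → -680 - 24 = -704. Stack: [-704]
STORE_FAST s → s=-704. Stack: []
LOAD_FAST_LOAD_FAST b,y → push 38,-680. Stack: [38, -680]
BINARY_OP - → 38 - -680 = 718. Stack: [718]
STORE_FAST v → v=718. Stack: []
LOAD_CONST → push 4. Stack: [4]
LOAD_FAST_LOAD_FAST b,c → push 38,2. Stack: [4, 38, 2]
BINARY_OP | → 38 | 2 = 38. Stack: [4, 38]
BINARY_OP + → 4 + 38 = 42. Stack: [42]
STORE_FAST w → w=42. Stack: []
LOAD_FAST_LOAD_FAST s,s → push -704,-704. Stack: [-704, -704]
BINARY_OP + → -704 + -704 = -1408. Stack: [-1408]
LOAD_CONST → push 12. Stack: [-1408, 12]
BINARY_OP * → -1408 * 12 = -16896. Stack: [-16896]
STORE_FAST p → p=-16896. Stack: []
LOAD_CONST → push 11. Stack: [11]
LOAD_FAST p → push -16896. Stack: [11, -16896]
BINARY_OP - → 11 - -16896 = 16907. Stack: [16907]
LOAD_FAST y → push -680. Stack: [16907, -680]
BINARY_OP | → 16907 | -680 = -165. Stack: [-165]
STORE_FAST u → u=-165. Stack: []
LOAD_FAST u → push -165. Stack: [-165]
RETURN_VALUE → return -165.

-165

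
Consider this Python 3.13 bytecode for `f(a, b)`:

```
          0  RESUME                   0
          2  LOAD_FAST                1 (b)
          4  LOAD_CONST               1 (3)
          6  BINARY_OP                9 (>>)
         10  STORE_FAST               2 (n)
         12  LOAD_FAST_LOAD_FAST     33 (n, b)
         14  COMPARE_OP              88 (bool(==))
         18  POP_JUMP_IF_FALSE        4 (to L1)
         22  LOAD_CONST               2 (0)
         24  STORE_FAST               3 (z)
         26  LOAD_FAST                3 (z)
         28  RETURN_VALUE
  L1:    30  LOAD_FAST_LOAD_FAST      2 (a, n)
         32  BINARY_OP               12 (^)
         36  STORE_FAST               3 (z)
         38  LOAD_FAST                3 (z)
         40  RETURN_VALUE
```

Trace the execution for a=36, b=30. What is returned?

39

LOAD_FAST b → push 30. Stack: [30]
LOAD_CONST → push 3. Stack: [30, 3]
BINARY_OP >> → 30 >> 3 = 3. Stack: [3]
STORE_FAST n → n=3. Stack: []
LOAD_FAST_LOAD_FAST n,b → push 3,30. Stack: [3, 30]
COMPARE_OP bool(==) → 3 vs 30 = False. Stack: [False]
POP_JUMP_IF_FALSE → pop False; jump. Stack: []
LOAD_FAST_LOAD_FAST a,n → push 36,3. Stack: [36, 3]
BINARY_OP ^ → 36 ^ 3 = 39. Stack: [39]
STORE_FAST z → z=39. Stack: []
LOAD_FAST z → push 39. Stack: [39]
RETURN_VALUE → return 39.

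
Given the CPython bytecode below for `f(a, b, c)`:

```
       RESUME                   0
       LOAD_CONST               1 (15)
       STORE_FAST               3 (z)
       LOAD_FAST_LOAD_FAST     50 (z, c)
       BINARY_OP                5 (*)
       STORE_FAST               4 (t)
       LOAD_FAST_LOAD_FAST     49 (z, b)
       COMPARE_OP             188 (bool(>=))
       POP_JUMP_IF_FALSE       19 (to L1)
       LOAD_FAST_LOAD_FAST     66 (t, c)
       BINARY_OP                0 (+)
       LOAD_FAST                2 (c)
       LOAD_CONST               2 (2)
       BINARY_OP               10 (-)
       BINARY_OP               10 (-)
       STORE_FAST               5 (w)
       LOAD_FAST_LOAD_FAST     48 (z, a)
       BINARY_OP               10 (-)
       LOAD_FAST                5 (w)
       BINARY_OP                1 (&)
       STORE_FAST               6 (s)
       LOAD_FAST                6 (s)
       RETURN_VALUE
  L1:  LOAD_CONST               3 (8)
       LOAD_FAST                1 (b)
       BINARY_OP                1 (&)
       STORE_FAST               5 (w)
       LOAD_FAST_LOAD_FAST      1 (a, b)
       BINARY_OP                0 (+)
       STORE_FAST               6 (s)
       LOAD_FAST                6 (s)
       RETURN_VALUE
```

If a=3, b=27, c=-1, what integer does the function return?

30

LOAD_CONST → push 15. Stack: [15]
STORE_FAST z → z=15. Stack: []
LOAD_FAST_LOAD_FAST z,c → push 15,-1. Stack: [15, -1]
BINARY_OP * → 15 * -1 = -15. Stack: [-15]
STORE_FAST t → t=-15. Stack: []
LOAD_FAST_LOAD_FAST z,b → push 15,27. Stack: [15, 27]
COMPARE_OP bool(>=) → 15 vs 27 = False. Stack: [False]
POP_JUMP_IF_FALSE → pop False; jump. Stack: []
LOAD_CONST → push 8. Stack: [8]
LOAD_FAST b → push 27. Stack: [8, 27]
BINARY_OP & → 8 & 27 = 8. Stack: [8]
STORE_FAST w → w=8. Stack: []
LOAD_FAST_LOAD_FAST a,b → push 3,27. Stack: [3, 27]
BINARY_OP + → 3 + 27 = 30. Stack: [30]
STORE_FAST s → s=30. Stack: []
LOAD_FAST s → push 30. Stack: [30]
RETURN_VALUE → return 30.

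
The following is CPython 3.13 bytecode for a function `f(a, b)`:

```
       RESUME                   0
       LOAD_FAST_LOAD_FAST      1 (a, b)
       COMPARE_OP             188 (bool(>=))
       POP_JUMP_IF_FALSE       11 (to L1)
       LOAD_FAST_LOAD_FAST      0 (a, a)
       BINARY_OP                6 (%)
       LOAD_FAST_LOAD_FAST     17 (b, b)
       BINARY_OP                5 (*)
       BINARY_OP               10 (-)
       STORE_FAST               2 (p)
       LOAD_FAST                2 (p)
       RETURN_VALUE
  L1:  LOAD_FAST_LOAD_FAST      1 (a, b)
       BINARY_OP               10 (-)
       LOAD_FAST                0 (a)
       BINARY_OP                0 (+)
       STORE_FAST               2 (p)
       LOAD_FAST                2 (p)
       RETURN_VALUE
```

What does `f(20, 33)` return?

LOAD_FAST_LOAD_FAST a,b → push 20,33. Stack: [20, 33]
COMPARE_OP bool(>=) → 20 vs 33 = False. Stack: [False]
POP_JUMP_IF_FALSE → pop False; jump. Stack: []
LOAD_FAST_LOAD_FAST a,b → push 20,33. Stack: [20, 33]
BINARY_OP - → 20 - 33 = -13. Stack: [-13]
LOAD_FAST a → push 20. Stack: [-13, 20]
BINARY_OP + → -13 + 20 = 7. Stack: [7]
STORE_FAST p → p=7. Stack: []
LOAD_FAST p → push 7. Stack: [7]
RETURN_VALUE → return 7.

7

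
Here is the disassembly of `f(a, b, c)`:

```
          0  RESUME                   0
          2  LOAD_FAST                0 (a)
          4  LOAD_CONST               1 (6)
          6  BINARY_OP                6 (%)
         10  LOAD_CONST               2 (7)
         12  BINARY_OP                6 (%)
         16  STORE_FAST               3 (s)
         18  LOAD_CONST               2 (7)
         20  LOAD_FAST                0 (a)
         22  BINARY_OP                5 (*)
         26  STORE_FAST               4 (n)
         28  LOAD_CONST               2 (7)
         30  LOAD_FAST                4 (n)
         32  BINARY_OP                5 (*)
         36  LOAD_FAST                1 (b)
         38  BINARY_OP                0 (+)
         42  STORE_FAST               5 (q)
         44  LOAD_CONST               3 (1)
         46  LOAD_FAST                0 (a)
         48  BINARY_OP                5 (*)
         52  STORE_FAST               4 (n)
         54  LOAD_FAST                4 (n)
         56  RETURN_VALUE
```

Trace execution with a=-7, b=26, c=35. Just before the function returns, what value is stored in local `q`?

-317

LOAD_FAST a → push -7. Stack: [-7]
LOAD_CONST → push 6. Stack: [-7, 6]
BINARY_OP % → -7 % 6 = 5. Stack: [5]
LOAD_CONST → push 7. Stack: [5, 7]
BINARY_OP % → 5 % 7 = 5. Stack: [5]
STORE_FAST s → s=5. Stack: []
LOAD_CONST → push 7. Stack: [7]
LOAD_FAST a → push -7. Stack: [7, -7]
BINARY_OP * → 7 * -7 = -49. Stack: [-49]
STORE_FAST n → n=-49. Stack: []
LOAD_CONST → push 7. Stack: [7]
LOAD_FAST n → push -49. Stack: [7, -49]
BINARY_OP * → 7 * -49 = -343. Stack: [-343]
LOAD_FAST b → push 26. Stack: [-343, 26]
BINARY_OP + → -343 + 26 = -317. Stack: [-317]
STORE_FAST q → q=-317. Stack: []
LOAD_CONST → push 1. Stack: [1]
LOAD_FAST a → push -7. Stack: [1, -7]
BINARY_OP * → 1 * -7 = -7. Stack: [-7]
STORE_FAST n → n=-7. Stack: []
LOAD_FAST n → push -7. Stack: [-7]
RETURN_VALUE → return -7.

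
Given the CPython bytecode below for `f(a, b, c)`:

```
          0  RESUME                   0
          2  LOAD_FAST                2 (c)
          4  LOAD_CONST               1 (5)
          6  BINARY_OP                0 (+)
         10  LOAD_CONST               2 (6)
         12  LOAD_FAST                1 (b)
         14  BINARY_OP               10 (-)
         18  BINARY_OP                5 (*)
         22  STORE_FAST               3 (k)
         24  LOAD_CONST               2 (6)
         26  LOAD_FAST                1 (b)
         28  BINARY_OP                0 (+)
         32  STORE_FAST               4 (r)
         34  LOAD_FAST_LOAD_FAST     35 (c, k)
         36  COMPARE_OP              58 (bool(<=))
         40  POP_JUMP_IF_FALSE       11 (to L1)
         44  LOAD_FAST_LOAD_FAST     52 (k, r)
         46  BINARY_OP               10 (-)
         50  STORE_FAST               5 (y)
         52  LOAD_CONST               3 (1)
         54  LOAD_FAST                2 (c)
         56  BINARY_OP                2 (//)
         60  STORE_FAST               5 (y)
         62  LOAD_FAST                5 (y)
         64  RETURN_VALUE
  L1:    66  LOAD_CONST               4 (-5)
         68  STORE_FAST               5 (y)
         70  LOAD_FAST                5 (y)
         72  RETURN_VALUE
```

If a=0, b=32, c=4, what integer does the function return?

LOAD_FAST c → push 4. Stack: [4]
LOAD_CONST → push 5. Stack: [4, 5]
BINARY_OP + → 4 + 5 = 9. Stack: [9]
LOAD_CONST → push 6. Stack: [9, 6]
LOAD_FAST b → push 32. Stack: [9, 6, 32]
BINARY_OP - → 6 - 32 = -26. Stack: [9, -26]
BINARY_OP * → 9 * -26 = -234. Stack: [-234]
STORE_FAST k → k=-234. Stack: []
LOAD_CONST → push 6. Stack: [6]
LOAD_FAST b → push 32. Stack: [6, 32]
BINARY_OP + → 6 + 32 = 38. Stack: [38]
STORE_FAST r → r=38. Stack: []
LOAD_FAST_LOAD_FAST c,k → push 4,-234. Stack: [4, -234]
COMPARE_OP bool(<=) → 4 vs -234 = False. Stack: [False]
POP_JUMP_IF_FALSE → pop False; jump. Stack: []
LOAD_CONST → push -5. Stack: [-5]
STORE_FAST y → y=-5. Stack: []
LOAD_FAST y → push -5. Stack: [-5]
RETURN_VALUE → return -5.

-5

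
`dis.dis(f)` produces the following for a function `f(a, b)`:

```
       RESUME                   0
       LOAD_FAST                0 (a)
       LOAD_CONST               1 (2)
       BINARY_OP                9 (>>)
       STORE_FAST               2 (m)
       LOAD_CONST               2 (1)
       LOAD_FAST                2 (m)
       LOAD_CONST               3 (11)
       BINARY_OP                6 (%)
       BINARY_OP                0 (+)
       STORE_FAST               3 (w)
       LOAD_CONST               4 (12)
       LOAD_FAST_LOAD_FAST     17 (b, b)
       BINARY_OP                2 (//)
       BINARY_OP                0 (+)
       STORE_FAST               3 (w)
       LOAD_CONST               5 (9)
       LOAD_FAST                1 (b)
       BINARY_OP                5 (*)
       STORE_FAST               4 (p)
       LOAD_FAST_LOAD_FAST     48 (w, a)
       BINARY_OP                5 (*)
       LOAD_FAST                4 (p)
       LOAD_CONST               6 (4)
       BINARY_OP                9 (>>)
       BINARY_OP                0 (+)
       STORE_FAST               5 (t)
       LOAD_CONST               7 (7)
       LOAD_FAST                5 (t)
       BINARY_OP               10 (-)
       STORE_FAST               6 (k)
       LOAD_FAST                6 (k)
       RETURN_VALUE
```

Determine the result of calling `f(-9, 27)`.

109

LOAD_FAST a → push -9. Stack: [-9]
LOAD_CONST → push 2. Stack: [-9, 2]
BINARY_OP >> → -9 >> 2 = -3. Stack: [-3]
STORE_FAST m → m=-3. Stack: []
LOAD_CONST → push 1. Stack: [1]
LOAD_FAST m → push -3. Stack: [1, -3]
LOAD_CONST → push 11. Stack: [1, -3, 11]
BINARY_OP % → -3 % 11 = 8. Stack: [1, 8]
BINARY_OP + → 1 + 8 = 9. Stack: [9]
STORE_FAST w → w=9. Stack: []
LOAD_CONST → push 12. Stack: [12]
LOAD_FAST_LOAD_FAST b,b → push 27,27. Stack: [12, 27, 27]
BINARY_OP // → 27 // 27 = 1. Stack: [12, 1]
BINARY_OP + → 12 + 1 = 13. Stack: [13]
STORE_FAST w → w=13. Stack: []
LOAD_CONST → push 9. Stack: [9]
LOAD_FAST b → push 27. Stack: [9, 27]
BINARY_OP * → 9 * 27 = 243. Stack: [243]
STORE_FAST p → p=243. Stack: []
LOAD_FAST_LOAD_FAST w,a → push 13,-9. Stack: [13, -9]
BINARY_OP * → 13 * -9 = -117. Stack: [-117]
LOAD_FAST p → push 243. Stack: [-117, 243]
LOAD_CONST → push 4. Stack: [-117, 243, 4]
BINARY_OP >> → 243 >> 4 = 15. Stack: [-117, 15]
BINARY_OP + → -117 + 15 = -102. Stack: [-102]
STORE_FAST t → t=-102. Stack: []
LOAD_CONST → push 7. Stack: [7]
LOAD_FAST t → push -102. Stack: [7, -102]
BINARY_OP - → 7 - -102 = 109. Stack: [109]
STORE_FAST k → k=109. Stack: []
LOAD_FAST k → push 109. Stack: [109]
RETURN_VALUE → return 109.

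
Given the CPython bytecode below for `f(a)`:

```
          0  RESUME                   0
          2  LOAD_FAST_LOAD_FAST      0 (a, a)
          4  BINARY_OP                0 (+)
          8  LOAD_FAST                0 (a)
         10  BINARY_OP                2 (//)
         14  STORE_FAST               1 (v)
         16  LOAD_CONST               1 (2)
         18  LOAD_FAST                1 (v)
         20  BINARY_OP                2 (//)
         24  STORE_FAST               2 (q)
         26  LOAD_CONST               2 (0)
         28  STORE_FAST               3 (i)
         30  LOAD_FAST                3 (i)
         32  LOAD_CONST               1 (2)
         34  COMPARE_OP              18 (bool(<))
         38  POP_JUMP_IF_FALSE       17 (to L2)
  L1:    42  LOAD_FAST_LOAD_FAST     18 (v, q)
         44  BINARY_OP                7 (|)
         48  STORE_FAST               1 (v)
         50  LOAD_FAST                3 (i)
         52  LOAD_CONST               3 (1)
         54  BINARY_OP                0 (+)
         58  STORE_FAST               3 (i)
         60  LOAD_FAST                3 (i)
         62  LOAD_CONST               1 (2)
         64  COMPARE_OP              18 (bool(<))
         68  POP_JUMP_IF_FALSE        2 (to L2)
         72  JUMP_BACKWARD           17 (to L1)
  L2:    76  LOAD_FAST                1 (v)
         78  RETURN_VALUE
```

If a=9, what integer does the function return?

3

LOAD_FAST_LOAD_FAST a,a → push 9,9. Stack: [9, 9]
BINARY_OP + → 9 + 9 = 18. Stack: [18]
LOAD_FAST a → push 9. Stack: [18, 9]
BINARY_OP // → 18 // 9 = 2. Stack: [2]
STORE_FAST v → v=2. Stack: []
LOAD_CONST → push 2. Stack: [2]
LOAD_FAST v → push 2. Stack: [2, 2]
BINARY_OP // → 2 // 2 = 1. Stack: [1]
STORE_FAST q → q=1. Stack: []
LOAD_CONST → push 0. Stack: [0]
STORE_FAST i → i=0. Stack: []
LOAD_FAST i → push 0. Stack: [0]
LOAD_CONST → push 2. Stack: [0, 2]
COMPARE_OP bool(<) → 0 vs 2 = True. Stack: [True]
POP_JUMP_IF_FALSE → pop True; no jump. Stack: []
LOAD_FAST_LOAD_FAST v,q → push 2,1. Stack: [2, 1]
BINARY_OP | → 2 | 1 = 3. Stack: [3]
STORE_FAST v → v=3. Stack: []
LOAD_FAST i → push 0. Stack: [0]
LOAD_CONST → push 1. Stack: [0, 1]
BINARY_OP + → 0 + 1 = 1. Stack: [1]
STORE_FAST i → i=1. Stack: []
LOAD_FAST i → push 1. Stack: [1]
LOAD_CONST → push 2. Stack: [1, 2]
COMPARE_OP bool(<) → 1 vs 2 = True. Stack: [True]
POP_JUMP_IF_FALSE → pop True; no jump. Stack: []
LOAD_FAST_LOAD_FAST v,q → push 3,1. Stack: [3, 1]
BINARY_OP | → 3 | 1 = 3. Stack: [3]
STORE_FAST v → v=3. Stack: []
LOAD_FAST i → push 1. Stack: [1]
LOAD_CONST → push 1. Stack: [1, 1]
BINARY_OP + → 1 + 1 = 2. Stack: [2]
STORE_FAST i → i=2. Stack: []
LOAD_FAST i → push 2. Stack: [2]
LOAD_CONST → push 2. Stack: [2, 2]
COMPARE_OP bool(<) → 2 vs 2 = False. Stack: [False]
POP_JUMP_IF_FALSE → pop False; jump. Stack: []
LOAD_FAST v → push 3. Stack: [3]
RETURN_VALUE → return 3.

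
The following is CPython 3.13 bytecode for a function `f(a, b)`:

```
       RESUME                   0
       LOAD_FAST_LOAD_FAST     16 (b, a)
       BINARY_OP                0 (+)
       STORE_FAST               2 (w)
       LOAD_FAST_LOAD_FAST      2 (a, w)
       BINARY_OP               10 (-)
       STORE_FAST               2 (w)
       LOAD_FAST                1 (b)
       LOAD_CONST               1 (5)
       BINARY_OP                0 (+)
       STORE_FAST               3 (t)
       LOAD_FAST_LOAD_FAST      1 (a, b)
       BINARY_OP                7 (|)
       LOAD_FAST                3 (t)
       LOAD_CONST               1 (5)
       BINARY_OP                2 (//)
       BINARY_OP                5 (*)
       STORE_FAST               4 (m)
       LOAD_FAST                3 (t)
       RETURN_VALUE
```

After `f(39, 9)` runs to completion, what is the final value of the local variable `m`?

LOAD_FAST_LOAD_FAST b,a → push 9,39. Stack: [9, 39]
BINARY_OP + → 9 + 39 = 48. Stack: [48]
STORE_FAST w → w=48. Stack: []
LOAD_FAST_LOAD_FAST a,w → push 39,48. Stack: [39, 48]
BINARY_OP - → 39 - 48 = -9. Stack: [-9]
STORE_FAST w → w=-9. Stack: []
LOAD_FAST b → push 9. Stack: [9]
LOAD_CONST → push 5. Stack: [9, 5]
BINARY_OP + → 9 + 5 = 14. Stack: [14]
STORE_FAST t → t=14. Stack: []
LOAD_FAST_LOAD_FAST a,b → push 39,9. Stack: [39, 9]
BINARY_OP | → 39 | 9 = 47. Stack: [47]
LOAD_FAST t → push 14. Stack: [47, 14]
LOAD_CONST → push 5. Stack: [47, 14, 5]
BINARY_OP // → 14 // 5 = 2. Stack: [47, 2]
BINARY_OP * → 47 * 2 = 94. Stack: [94]
STORE_FAST m → m=94. Stack: []
LOAD_FAST t → push 14. Stack: [14]
RETURN_VALUE → return 14.

94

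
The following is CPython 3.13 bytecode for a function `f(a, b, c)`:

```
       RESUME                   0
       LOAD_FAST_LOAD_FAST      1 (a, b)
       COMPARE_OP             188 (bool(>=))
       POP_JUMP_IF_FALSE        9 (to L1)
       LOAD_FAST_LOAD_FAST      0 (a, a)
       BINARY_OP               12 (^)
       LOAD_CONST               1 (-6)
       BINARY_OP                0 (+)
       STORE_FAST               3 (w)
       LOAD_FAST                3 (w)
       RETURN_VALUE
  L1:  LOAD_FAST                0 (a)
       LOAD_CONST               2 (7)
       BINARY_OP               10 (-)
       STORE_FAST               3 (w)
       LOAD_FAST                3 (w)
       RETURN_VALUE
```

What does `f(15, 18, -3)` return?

LOAD_FAST_LOAD_FAST a,b → push 15,18. Stack: [15, 18]
COMPARE_OP bool(>=) → 15 vs 18 = False. Stack: [False]
POP_JUMP_IF_FALSE → pop False; jump. Stack: []
LOAD_FAST a → push 15. Stack: [15]
LOAD_CONST → push 7. Stack: [15, 7]
BINARY_OP - → 15 - 7 = 8. Stack: [8]
STORE_FAST w → w=8. Stack: []
LOAD_FAST w → push 8. Stack: [8]
RETURN_VALUE → return 8.

8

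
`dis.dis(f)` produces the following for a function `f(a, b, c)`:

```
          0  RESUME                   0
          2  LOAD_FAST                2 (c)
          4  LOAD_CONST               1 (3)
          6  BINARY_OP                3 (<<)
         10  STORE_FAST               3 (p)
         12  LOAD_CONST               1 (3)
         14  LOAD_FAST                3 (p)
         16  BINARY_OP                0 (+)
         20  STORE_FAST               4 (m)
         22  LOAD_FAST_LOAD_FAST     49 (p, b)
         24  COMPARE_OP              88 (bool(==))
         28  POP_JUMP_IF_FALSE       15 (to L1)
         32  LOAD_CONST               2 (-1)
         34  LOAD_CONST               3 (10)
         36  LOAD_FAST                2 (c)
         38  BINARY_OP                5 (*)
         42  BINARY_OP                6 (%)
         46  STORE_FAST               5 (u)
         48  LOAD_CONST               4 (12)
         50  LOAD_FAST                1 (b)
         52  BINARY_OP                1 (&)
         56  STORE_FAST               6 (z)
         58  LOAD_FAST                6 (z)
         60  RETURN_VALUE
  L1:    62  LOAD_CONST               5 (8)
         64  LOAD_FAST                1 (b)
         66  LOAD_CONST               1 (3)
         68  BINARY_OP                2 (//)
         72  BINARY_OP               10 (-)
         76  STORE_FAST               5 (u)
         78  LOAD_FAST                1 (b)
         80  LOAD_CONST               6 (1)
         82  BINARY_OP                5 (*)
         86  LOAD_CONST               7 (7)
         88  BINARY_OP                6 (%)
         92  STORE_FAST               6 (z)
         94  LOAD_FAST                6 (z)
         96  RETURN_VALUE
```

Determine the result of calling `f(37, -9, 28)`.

5

LOAD_FAST c → push 28. Stack: [28]
LOAD_CONST → push 3. Stack: [28, 3]
BINARY_OP << → 28 << 3 = 224. Stack: [224]
STORE_FAST p → p=224. Stack: []
LOAD_CONST → push 3. Stack: [3]
LOAD_FAST p → push 224. Stack: [3, 224]
BINARY_OP + → 3 + 224 = 227. Stack: [227]
STORE_FAST m → m=227. Stack: []
LOAD_FAST_LOAD_FAST p,b → push 224,-9. Stack: [224, -9]
COMPARE_OP bool(==) → 224 vs -9 = False. Stack: [False]
POP_JUMP_IF_FALSE → pop False; jump. Stack: []
LOAD_CONST → push 8. Stack: [8]
LOAD_FAST b → push -9. Stack: [8, -9]
LOAD_CONST → push 3. Stack: [8, -9, 3]
BINARY_OP // → -9 // 3 = -3. Stack: [8, -3]
BINARY_OP - → 8 - -3 = 11. Stack: [11]
STORE_FAST u → u=11. Stack: []
LOAD_FAST b → push -9. Stack: [-9]
LOAD_CONST → push 1. Stack: [-9, 1]
BINARY_OP * → -9 * 1 = -9. Stack: [-9]
LOAD_CONST → push 7. Stack: [-9, 7]
BINARY_OP % → -9 % 7 = 5. Stack: [5]
STORE_FAST z → z=5. Stack: []
LOAD_FAST z → push 5. Stack: [5]
RETURN_VALUE → return 5.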